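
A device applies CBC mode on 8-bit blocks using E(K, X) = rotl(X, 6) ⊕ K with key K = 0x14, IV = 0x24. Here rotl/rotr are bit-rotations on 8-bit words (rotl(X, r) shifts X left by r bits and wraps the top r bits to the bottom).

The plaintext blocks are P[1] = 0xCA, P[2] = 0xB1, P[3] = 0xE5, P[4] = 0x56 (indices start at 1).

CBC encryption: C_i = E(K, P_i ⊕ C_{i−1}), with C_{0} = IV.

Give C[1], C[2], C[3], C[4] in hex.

C[1] = 0xAF, C[2] = 0x93, C[3] = 0x89, C[4] = 0xE3

C[1]: P[1] ⊕ 0x24 = 0xEE; E(K, 0xEE) = 0xAF.
C[2]: P[2] ⊕ 0xAF = 0x1E; E(K, 0x1E) = 0x93.
C[3]: P[3] ⊕ 0x93 = 0x76; E(K, 0x76) = 0x89.
C[4]: P[4] ⊕ 0x89 = 0xDF; E(K, 0xDF) = 0xE3.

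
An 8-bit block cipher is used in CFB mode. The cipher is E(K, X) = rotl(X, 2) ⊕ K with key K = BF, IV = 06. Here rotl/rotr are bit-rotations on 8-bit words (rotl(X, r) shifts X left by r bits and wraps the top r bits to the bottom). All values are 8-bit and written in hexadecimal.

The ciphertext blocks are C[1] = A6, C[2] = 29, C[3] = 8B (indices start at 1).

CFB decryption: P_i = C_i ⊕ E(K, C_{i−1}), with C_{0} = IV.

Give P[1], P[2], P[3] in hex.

P[1]: E(K, 06) = A7; A6 ⊕ A7 = 01.
P[2]: E(K, A6) = 25; 29 ⊕ 25 = 0C.
P[3]: E(K, 29) = 1B; 8B ⊕ 1B = 90.

P[1] = 01, P[2] = 0C, P[3] = 90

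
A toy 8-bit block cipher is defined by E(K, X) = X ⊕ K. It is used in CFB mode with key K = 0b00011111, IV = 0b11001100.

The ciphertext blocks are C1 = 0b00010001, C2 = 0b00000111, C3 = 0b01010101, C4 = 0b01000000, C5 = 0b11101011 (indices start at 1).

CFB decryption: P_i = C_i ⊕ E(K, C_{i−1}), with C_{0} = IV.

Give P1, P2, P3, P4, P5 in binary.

P1: E(K, 0b11001100) = 0b11010011; 0b00010001 ⊕ 0b11010011 = 0b11000010.
P2: E(K, 0b00010001) = 0b00001110; 0b00000111 ⊕ 0b00001110 = 0b00001001.
P3: E(K, 0b00000111) = 0b00011000; 0b01010101 ⊕ 0b00011000 = 0b01001101.
P4: E(K, 0b01010101) = 0b01001010; 0b01000000 ⊕ 0b01001010 = 0b00001010.
P5: E(K, 0b01000000) = 0b01011111; 0b11101011 ⊕ 0b01011111 = 0b10110100.

P1 = 0b11000010, P2 = 0b00001001, P3 = 0b01001101, P4 = 0b00001010, P5 = 0b10110100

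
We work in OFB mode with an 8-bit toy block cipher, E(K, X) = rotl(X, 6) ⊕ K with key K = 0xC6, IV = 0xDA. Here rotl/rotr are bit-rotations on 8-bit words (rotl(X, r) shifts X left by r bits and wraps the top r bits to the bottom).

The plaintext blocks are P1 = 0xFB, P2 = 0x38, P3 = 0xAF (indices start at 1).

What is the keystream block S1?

OFB encryption: S_i = E(K, S_{i−1}) with S_{0} = IV; C_i = P_i ⊕ S_i.
C1: S = E(K, 0xDA) = 0x70; 0xFB ⊕ 0x70 = 0x8B.
So S1 = 0x70.

0x70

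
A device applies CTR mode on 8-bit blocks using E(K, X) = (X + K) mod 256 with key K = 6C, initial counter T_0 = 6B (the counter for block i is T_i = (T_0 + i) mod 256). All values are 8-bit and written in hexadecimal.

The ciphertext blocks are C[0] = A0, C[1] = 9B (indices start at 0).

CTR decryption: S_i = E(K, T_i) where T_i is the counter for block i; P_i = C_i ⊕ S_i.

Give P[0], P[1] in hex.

P[0]: T = 6B, S = E(K, T) = D7; A0 ⊕ D7 = 77.
P[1]: T = 6C, S = E(K, T) = D8; 9B ⊕ D8 = 43.

P[0] = 77, P[1] = 43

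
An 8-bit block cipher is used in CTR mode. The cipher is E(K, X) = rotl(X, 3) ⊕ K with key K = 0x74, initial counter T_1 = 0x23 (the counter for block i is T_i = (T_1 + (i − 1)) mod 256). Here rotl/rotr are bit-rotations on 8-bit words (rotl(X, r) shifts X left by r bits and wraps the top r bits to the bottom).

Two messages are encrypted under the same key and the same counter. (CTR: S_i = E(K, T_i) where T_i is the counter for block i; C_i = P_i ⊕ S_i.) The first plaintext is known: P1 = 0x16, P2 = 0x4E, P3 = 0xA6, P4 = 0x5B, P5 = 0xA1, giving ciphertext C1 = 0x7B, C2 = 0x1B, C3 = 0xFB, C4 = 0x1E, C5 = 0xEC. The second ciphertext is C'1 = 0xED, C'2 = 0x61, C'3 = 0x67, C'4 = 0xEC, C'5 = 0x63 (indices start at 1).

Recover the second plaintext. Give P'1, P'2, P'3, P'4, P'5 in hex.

P'1 = 0x80, P'2 = 0x34, P'3 = 0x3A, P'4 = 0xA9, P'5 = 0x2E

In CTR with a reused counter, both messages share the same keystream S_i, so C_i ⊕ C'_i = P_i ⊕ P'_i and thus P'_i = P_i ⊕ C_i ⊕ C'_i.
P'1: 0x16 ⊕ 0x7B ⊕ 0xED = 0x80.
P'2: 0x4E ⊕ 0x1B ⊕ 0x61 = 0x34.
P'3: 0xA6 ⊕ 0xFB ⊕ 0x67 = 0x3A.
P'4: 0x5B ⊕ 0x1E ⊕ 0xEC = 0xA9.
P'5: 0xA1 ⊕ 0xEC ⊕ 0x63 = 0x2E.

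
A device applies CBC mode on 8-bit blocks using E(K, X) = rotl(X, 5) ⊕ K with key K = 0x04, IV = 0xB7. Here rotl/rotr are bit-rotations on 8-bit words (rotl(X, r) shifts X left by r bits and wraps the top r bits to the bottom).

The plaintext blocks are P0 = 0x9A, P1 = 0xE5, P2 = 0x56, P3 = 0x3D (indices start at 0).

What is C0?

CBC encryption: C_i = E(K, P_i ⊕ C_{i−1}), with C_{−1} = IV.
C0: P0 ⊕ 0xB7 = 0x2D; E(K, 0x2D) = 0xA1.

C0 = 0xA1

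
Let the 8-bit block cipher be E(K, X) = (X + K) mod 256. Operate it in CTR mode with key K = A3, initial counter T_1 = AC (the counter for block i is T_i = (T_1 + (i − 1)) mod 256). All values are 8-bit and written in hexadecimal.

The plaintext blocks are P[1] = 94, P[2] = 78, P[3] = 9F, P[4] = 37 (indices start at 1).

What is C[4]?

CTR encryption: S_i = E(K, T_i) where T_i is the counter for block i; C_i = P_i ⊕ S_i.
C[1]: T = AC, S = E(K, T) = 4F; 94 ⊕ 4F = DB.
C[2]: T = AD, S = E(K, T) = 50; 78 ⊕ 50 = 28.
C[3]: T = AE, S = E(K, T) = 51; 9F ⊕ 51 = CE.
C[4]: T = AF, S = E(K, T) = 52; 37 ⊕ 52 = 65.

C[4] = 65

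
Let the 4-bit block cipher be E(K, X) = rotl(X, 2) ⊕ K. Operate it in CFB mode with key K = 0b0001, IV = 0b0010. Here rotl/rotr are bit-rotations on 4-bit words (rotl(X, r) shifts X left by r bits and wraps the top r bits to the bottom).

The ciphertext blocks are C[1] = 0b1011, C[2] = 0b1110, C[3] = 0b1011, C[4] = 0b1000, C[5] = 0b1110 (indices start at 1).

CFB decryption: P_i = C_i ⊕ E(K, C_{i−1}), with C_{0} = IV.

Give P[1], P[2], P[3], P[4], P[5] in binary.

P[1] = 0b0010, P[2] = 0b0001, P[3] = 0b0001, P[4] = 0b0111, P[5] = 0b1101

P[1]: E(K, 0b0010) = 0b1001; 0b1011 ⊕ 0b1001 = 0b0010.
P[2]: E(K, 0b1011) = 0b1111; 0b1110 ⊕ 0b1111 = 0b0001.
P[3]: E(K, 0b1110) = 0b1010; 0b1011 ⊕ 0b1010 = 0b0001.
P[4]: E(K, 0b1011) = 0b1111; 0b1000 ⊕ 0b1111 = 0b0111.
P[5]: E(K, 0b1000) = 0b0011; 0b1110 ⊕ 0b0011 = 0b1101.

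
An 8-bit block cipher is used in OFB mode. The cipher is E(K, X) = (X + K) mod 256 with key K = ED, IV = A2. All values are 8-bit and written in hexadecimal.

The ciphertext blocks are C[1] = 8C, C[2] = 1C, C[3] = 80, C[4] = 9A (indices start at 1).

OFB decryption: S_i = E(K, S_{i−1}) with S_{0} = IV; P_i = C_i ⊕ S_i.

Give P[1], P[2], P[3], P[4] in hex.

P[1] = 03, P[2] = 60, P[3] = E9, P[4] = CC

P[1]: S = E(K, A2) = 8F; 8C ⊕ 8F = 03.
P[2]: S = E(K, 8F) = 7C; 1C ⊕ 7C = 60.
P[3]: S = E(K, 7C) = 69; 80 ⊕ 69 = E9.
P[4]: S = E(K, 69) = 56; 9A ⊕ 56 = CC.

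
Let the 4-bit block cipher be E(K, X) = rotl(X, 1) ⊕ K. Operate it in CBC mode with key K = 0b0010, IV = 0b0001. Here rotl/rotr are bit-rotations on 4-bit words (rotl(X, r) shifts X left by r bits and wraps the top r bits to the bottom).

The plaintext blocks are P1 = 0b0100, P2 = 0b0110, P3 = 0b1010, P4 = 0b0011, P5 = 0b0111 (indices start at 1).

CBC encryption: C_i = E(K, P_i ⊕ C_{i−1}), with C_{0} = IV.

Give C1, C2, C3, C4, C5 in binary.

C1 = 0b1000, C2 = 0b1111, C3 = 0b1000, C4 = 0b0101, C5 = 0b0110

C1: P1 ⊕ 0b0001 = 0b0101; E(K, 0b0101) = 0b1000.
C2: P2 ⊕ 0b1000 = 0b1110; E(K, 0b1110) = 0b1111.
C3: P3 ⊕ 0b1111 = 0b0101; E(K, 0b0101) = 0b1000.
C4: P4 ⊕ 0b1000 = 0b1011; E(K, 0b1011) = 0b0101.
C5: P5 ⊕ 0b0101 = 0b0010; E(K, 0b0010) = 0b0110.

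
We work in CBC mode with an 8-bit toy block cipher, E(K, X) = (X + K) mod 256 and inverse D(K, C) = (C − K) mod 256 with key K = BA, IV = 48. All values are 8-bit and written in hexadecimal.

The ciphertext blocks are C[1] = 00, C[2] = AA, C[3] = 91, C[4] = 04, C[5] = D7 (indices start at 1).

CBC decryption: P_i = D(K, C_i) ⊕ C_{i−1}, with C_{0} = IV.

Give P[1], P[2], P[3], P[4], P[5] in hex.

P[1]: D(K, 00) = 46; 46 ⊕ 48 = 0E.
P[2]: D(K, AA) = F0; F0 ⊕ 00 = F0.
P[3]: D(K, 91) = D7; D7 ⊕ AA = 7D.
P[4]: D(K, 04) = 4A; 4A ⊕ 91 = DB.
P[5]: D(K, D7) = 1D; 1D ⊕ 04 = 19.

P[1] = 0E, P[2] = F0, P[3] = 7D, P[4] = DB, P[5] = 19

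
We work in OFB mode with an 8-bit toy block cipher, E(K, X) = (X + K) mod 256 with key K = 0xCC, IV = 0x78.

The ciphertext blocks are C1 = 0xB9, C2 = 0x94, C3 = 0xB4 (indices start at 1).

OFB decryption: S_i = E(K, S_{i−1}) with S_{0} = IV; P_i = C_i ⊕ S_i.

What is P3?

P1: S = E(K, 0x78) = 0x44; 0xB9 ⊕ 0x44 = 0xFD.
P2: S = E(K, 0x44) = 0x10; 0x94 ⊕ 0x10 = 0x84.
P3: S = E(K, 0x10) = 0xDC; 0xB4 ⊕ 0xDC = 0x68.

P3 = 0x68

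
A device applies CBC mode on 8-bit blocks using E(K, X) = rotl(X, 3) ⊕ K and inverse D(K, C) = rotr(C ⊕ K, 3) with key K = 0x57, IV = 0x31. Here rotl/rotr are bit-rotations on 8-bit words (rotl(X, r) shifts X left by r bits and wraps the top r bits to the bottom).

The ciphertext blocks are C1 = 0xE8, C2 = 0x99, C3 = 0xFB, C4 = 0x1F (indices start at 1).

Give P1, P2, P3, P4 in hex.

P1 = 0xC6, P2 = 0x31, P3 = 0x0C, P4 = 0xF2

CBC decryption: P_i = D(K, C_i) ⊕ C_{i−1}, with C_{0} = IV.
P1: D(K, 0xE8) = 0xF7; 0xF7 ⊕ 0x31 = 0xC6.
P2: D(K, 0x99) = 0xD9; 0xD9 ⊕ 0xE8 = 0x31.
P3: D(K, 0xFB) = 0x95; 0x95 ⊕ 0x99 = 0x0C.
P4: D(K, 0x1F) = 0x09; 0x09 ⊕ 0xFB = 0xF2.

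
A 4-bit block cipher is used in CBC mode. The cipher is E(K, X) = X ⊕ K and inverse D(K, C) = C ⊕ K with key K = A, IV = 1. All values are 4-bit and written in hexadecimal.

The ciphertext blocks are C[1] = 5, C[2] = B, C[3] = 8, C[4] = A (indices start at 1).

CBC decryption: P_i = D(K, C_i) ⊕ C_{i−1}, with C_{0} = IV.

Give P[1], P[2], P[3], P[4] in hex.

P[1]: D(K, 5) = F; F ⊕ 1 = E.
P[2]: D(K, B) = 1; 1 ⊕ 5 = 4.
P[3]: D(K, 8) = 2; 2 ⊕ B = 9.
P[4]: D(K, A) = 0; 0 ⊕ 8 = 8.

P[1] = E, P[2] = 4, P[3] = 9, P[4] = 8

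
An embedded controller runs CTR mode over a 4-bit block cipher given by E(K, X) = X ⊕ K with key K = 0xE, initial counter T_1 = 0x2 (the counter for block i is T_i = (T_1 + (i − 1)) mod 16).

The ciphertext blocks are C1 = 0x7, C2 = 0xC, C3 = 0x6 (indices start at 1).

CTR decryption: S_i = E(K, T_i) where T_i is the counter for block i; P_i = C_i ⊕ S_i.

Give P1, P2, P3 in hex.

P1 = 0xB, P2 = 0x1, P3 = 0xC

P1: T = 0x2, S = E(K, T) = 0xC; 0x7 ⊕ 0xC = 0xB.
P2: T = 0x3, S = E(K, T) = 0xD; 0xC ⊕ 0xD = 0x1.
P3: T = 0x4, S = E(K, T) = 0xA; 0x6 ⊕ 0xA = 0xC.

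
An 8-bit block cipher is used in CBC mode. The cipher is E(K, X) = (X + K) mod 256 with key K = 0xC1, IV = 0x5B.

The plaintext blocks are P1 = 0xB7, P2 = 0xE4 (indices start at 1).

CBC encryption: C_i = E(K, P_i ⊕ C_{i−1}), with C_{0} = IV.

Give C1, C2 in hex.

C1: P1 ⊕ 0x5B = 0xEC; E(K, 0xEC) = 0xAD.
C2: P2 ⊕ 0xAD = 0x49; E(K, 0x49) = 0x0A.

C1 = 0xAD, C2 = 0x0A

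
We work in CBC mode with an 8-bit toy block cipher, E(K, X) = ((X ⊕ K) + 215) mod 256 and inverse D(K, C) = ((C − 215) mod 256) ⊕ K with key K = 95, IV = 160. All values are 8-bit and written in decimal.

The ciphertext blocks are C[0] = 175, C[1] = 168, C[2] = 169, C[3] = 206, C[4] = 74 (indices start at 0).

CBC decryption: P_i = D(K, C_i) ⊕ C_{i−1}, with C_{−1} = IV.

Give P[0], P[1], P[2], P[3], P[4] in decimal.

P[0]: D(K, 175) = 135; 135 ⊕ 160 = 39.
P[1]: D(K, 168) = 142; 142 ⊕ 175 = 33.
P[2]: D(K, 169) = 141; 141 ⊕ 168 = 37.
P[3]: D(K, 206) = 168; 168 ⊕ 169 = 1.
P[4]: D(K, 74) = 44; 44 ⊕ 206 = 226.

P[0] = 39, P[1] = 33, P[2] = 37, P[3] = 1, P[4] = 226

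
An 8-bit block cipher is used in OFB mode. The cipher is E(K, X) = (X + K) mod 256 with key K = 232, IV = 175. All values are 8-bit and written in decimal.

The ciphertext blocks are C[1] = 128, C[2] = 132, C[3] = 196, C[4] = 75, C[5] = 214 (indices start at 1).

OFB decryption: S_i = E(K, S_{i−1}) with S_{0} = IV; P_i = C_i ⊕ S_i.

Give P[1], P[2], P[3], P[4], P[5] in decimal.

P[1]: S = E(K, 175) = 151; 128 ⊕ 151 = 23.
P[2]: S = E(K, 151) = 127; 132 ⊕ 127 = 251.
P[3]: S = E(K, 127) = 103; 196 ⊕ 103 = 163.
P[4]: S = E(K, 103) = 79; 75 ⊕ 79 = 4.
P[5]: S = E(K, 79) = 55; 214 ⊕ 55 = 225.

P[1] = 23, P[2] = 251, P[3] = 163, P[4] = 4, P[5] = 225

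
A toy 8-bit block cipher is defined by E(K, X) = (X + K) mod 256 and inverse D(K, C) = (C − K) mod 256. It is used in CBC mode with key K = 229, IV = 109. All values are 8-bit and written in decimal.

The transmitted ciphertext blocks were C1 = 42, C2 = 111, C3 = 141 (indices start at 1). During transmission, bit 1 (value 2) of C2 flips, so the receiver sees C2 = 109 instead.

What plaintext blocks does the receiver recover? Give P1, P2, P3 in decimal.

CBC decryption: P_i = D(K, C_i) ⊕ C_{i−1}, with C_{0} = IV.
Only C2 changed, to 109. In CBC, a change in C_i garbles P_i and flips the same bit in P_{i+1}. Decrypting the received ciphertext:
P1: D(K, 42) = 69; 69 ⊕ 109 = 40.
P2: D(K, 109) = 136; 136 ⊕ 42 = 162.
P3: D(K, 141) = 168; 168 ⊕ 109 = 197.
Blocks that differ from the original plaintext: P2, P3.

P1 = 40, P2 = 162, P3 = 197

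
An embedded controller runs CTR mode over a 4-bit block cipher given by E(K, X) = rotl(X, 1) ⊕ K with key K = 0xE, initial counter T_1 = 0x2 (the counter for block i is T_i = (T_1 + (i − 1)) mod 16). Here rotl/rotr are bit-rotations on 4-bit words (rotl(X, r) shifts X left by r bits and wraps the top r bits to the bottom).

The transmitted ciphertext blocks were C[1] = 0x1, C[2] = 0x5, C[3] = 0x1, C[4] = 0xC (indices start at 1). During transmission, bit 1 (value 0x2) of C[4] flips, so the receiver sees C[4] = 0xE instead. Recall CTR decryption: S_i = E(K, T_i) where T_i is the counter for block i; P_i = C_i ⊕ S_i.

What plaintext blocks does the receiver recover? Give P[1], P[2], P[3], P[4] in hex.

P[1] = 0xB, P[2] = 0xD, P[3] = 0x7, P[4] = 0xA

Only C[4] changed, to 0xE. In CTR, a change in C_i flips the same bit in P_i only; the keystream is unaffected. Decrypting the received ciphertext:
P[1]: T = 0x2, S = E(K, T) = 0xA; 0x1 ⊕ 0xA = 0xB.
P[2]: T = 0x3, S = E(K, T) = 0x8; 0x5 ⊕ 0x8 = 0xD.
P[3]: T = 0x4, S = E(K, T) = 0x6; 0x1 ⊕ 0x6 = 0x7.
P[4]: T = 0x5, S = E(K, T) = 0x4; 0xE ⊕ 0x4 = 0xA.
Blocks that differ from the original plaintext: P[4].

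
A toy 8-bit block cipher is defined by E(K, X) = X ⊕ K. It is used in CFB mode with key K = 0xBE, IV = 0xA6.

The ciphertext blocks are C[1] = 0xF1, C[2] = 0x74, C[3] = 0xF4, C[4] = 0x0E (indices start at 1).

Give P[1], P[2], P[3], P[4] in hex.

P[1] = 0xE9, P[2] = 0x3B, P[3] = 0x3E, P[4] = 0x44

CFB decryption: P_i = C_i ⊕ E(K, C_{i−1}), with C_{0} = IV.
P[1]: E(K, 0xA6) = 0x18; 0xF1 ⊕ 0x18 = 0xE9.
P[2]: E(K, 0xF1) = 0x4F; 0x74 ⊕ 0x4F = 0x3B.
P[3]: E(K, 0x74) = 0xCA; 0xF4 ⊕ 0xCA = 0x3E.
P[4]: E(K, 0xF4) = 0x4A; 0x0E ⊕ 0x4A = 0x44.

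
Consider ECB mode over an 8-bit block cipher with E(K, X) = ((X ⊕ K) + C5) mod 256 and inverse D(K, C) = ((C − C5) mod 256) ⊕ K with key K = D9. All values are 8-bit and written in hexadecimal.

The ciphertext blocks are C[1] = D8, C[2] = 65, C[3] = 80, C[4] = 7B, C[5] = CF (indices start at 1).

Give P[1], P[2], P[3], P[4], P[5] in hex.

P[1] = CA, P[2] = 79, P[3] = 62, P[4] = 6F, P[5] = D3

ECB decryption: P_i = D(K, C_i).
P[1]: D(K, D8) = CA.
P[2]: D(K, 65) = 79.
P[3]: D(K, 80) = 62.
P[4]: D(K, 7B) = 6F.
P[5]: D(K, CF) = D3.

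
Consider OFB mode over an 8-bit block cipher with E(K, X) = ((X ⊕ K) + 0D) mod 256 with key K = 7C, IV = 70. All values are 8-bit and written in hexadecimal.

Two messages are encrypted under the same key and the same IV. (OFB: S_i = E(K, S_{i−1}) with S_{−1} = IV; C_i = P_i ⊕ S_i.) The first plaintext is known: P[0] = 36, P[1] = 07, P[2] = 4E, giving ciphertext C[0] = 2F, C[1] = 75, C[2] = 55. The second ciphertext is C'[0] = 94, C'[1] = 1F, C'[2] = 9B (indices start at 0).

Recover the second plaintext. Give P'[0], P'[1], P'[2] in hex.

P'[0] = 8D, P'[1] = 6D, P'[2] = 80

In OFB with a reused IV, both messages share the same keystream S_i, so C_i ⊕ C'_i = P_i ⊕ P'_i and thus P'_i = P_i ⊕ C_i ⊕ C'_i.
P'[0]: 36 ⊕ 2F ⊕ 94 = 8D.
P'[1]: 07 ⊕ 75 ⊕ 1F = 6D.
P'[2]: 4E ⊕ 55 ⊕ 9B = 80.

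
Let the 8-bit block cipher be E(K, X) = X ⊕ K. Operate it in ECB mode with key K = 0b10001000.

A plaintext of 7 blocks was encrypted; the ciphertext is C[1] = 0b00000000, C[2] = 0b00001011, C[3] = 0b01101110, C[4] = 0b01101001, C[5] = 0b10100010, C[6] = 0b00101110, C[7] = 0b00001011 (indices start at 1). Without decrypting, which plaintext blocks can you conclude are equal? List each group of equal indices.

P[2] = P[7]

ECB encrypts each block independently with the same key, so equal ciphertext blocks imply equal plaintext blocks.
C[2] = C[7] = 0b00001011, so P[2] = P[7].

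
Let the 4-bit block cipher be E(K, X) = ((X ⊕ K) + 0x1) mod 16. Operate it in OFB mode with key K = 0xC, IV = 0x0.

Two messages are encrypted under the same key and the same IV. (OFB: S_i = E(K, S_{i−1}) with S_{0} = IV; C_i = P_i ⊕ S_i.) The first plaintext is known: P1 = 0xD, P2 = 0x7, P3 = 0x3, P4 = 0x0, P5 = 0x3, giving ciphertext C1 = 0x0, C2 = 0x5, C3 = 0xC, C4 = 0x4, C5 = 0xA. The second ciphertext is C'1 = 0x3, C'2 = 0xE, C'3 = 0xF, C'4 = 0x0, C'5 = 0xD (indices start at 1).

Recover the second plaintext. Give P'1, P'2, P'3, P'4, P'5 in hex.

P'1 = 0xE, P'2 = 0xC, P'3 = 0x0, P'4 = 0x4, P'5 = 0x4

In OFB with a reused IV, both messages share the same keystream S_i, so C_i ⊕ C'_i = P_i ⊕ P'_i and thus P'_i = P_i ⊕ C_i ⊕ C'_i.
P'1: 0xD ⊕ 0x0 ⊕ 0x3 = 0xE.
P'2: 0x7 ⊕ 0x5 ⊕ 0xE = 0xC.
P'3: 0x3 ⊕ 0xC ⊕ 0xF = 0x0.
P'4: 0x0 ⊕ 0x4 ⊕ 0x0 = 0x4.
P'5: 0x3 ⊕ 0xA ⊕ 0xD = 0x4.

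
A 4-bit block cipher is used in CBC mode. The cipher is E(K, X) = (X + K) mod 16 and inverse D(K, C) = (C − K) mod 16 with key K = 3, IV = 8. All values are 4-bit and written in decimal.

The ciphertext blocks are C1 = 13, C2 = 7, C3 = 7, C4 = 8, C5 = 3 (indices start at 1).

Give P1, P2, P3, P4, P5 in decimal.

CBC decryption: P_i = D(K, C_i) ⊕ C_{i−1}, with C_{0} = IV.
P1: D(K, 13) = 10; 10 ⊕ 8 = 2.
P2: D(K, 7) = 4; 4 ⊕ 13 = 9.
P3: D(K, 7) = 4; 4 ⊕ 7 = 3.
P4: D(K, 8) = 5; 5 ⊕ 7 = 2.
P5: D(K, 3) = 0; 0 ⊕ 8 = 8.

P1 = 2, P2 = 9, P3 = 3, P4 = 2, P5 = 8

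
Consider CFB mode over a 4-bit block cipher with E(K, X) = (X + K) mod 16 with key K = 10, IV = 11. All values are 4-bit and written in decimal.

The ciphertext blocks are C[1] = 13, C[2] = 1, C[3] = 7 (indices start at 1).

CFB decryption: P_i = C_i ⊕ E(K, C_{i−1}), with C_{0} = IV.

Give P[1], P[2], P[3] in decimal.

P[1] = 8, P[2] = 6, P[3] = 12

P[1]: E(K, 11) = 5; 13 ⊕ 5 = 8.
P[2]: E(K, 13) = 7; 1 ⊕ 7 = 6.
P[3]: E(K, 1) = 11; 7 ⊕ 11 = 12.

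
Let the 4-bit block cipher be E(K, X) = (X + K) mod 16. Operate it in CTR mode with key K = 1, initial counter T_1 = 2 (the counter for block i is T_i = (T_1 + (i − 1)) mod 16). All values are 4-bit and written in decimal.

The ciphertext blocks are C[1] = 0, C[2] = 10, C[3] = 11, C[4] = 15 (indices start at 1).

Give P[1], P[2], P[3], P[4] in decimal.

P[1] = 3, P[2] = 14, P[3] = 14, P[4] = 9

CTR decryption: S_i = E(K, T_i) where T_i is the counter for block i; P_i = C_i ⊕ S_i.
P[1]: T = 2, S = E(K, T) = 3; 0 ⊕ 3 = 3.
P[2]: T = 3, S = E(K, T) = 4; 10 ⊕ 4 = 14.
P[3]: T = 4, S = E(K, T) = 5; 11 ⊕ 5 = 14.
P[4]: T = 5, S = E(K, T) = 6; 15 ⊕ 6 = 9.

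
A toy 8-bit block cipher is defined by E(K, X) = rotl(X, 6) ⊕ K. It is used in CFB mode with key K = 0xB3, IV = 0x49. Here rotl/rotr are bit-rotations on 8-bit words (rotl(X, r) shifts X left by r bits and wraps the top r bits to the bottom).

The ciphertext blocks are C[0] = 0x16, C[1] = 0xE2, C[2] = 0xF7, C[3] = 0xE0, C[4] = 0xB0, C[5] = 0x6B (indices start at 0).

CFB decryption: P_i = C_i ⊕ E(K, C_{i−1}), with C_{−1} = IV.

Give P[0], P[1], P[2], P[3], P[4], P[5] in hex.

P[0] = 0xF7, P[1] = 0xD4, P[2] = 0xFC, P[3] = 0xAE, P[4] = 0x3B, P[5] = 0xF4

P[0]: E(K, 0x49) = 0xE1; 0x16 ⊕ 0xE1 = 0xF7.
P[1]: E(K, 0x16) = 0x36; 0xE2 ⊕ 0x36 = 0xD4.
P[2]: E(K, 0xE2) = 0x0B; 0xF7 ⊕ 0x0B = 0xFC.
P[3]: E(K, 0xF7) = 0x4E; 0xE0 ⊕ 0x4E = 0xAE.
P[4]: E(K, 0xE0) = 0x8B; 0xB0 ⊕ 0x8B = 0x3B.
P[5]: E(K, 0xB0) = 0x9F; 0x6B ⊕ 0x9F = 0xF4.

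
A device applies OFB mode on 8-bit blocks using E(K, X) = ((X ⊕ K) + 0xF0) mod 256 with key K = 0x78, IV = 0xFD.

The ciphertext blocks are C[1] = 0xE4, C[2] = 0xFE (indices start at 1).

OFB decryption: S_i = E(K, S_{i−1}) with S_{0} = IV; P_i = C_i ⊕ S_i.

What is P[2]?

P[2] = 0x03

P[1]: S = E(K, 0xFD) = 0x75; 0xE4 ⊕ 0x75 = 0x91.
P[2]: S = E(K, 0x75) = 0xFD; 0xFE ⊕ 0xFD = 0x03.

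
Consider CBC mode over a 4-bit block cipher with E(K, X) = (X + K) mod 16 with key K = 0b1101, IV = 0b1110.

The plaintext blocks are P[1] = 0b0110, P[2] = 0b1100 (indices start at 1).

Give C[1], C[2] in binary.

CBC encryption: C_i = E(K, P_i ⊕ C_{i−1}), with C_{0} = IV.
C[1]: P[1] ⊕ 0b1110 = 0b1000; E(K, 0b1000) = 0b0101.
C[2]: P[2] ⊕ 0b0101 = 0b1001; E(K, 0b1001) = 0b0110.

C[1] = 0b0101, C[2] = 0b0110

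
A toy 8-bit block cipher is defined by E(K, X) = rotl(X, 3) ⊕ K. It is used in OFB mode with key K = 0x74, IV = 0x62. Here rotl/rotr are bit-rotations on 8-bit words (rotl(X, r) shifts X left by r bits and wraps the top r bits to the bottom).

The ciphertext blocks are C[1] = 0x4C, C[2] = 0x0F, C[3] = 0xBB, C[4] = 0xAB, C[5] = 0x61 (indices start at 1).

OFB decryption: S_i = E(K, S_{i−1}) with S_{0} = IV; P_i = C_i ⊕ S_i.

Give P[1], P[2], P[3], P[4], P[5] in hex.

P[1] = 0x2B, P[2] = 0x40, P[3] = 0xB5, P[4] = 0xAF, P[5] = 0x35

P[1]: S = E(K, 0x62) = 0x67; 0x4C ⊕ 0x67 = 0x2B.
P[2]: S = E(K, 0x67) = 0x4F; 0x0F ⊕ 0x4F = 0x40.
P[3]: S = E(K, 0x4F) = 0x0E; 0xBB ⊕ 0x0E = 0xB5.
P[4]: S = E(K, 0x0E) = 0x04; 0xAB ⊕ 0x04 = 0xAF.
P[5]: S = E(K, 0x04) = 0x54; 0x61 ⊕ 0x54 = 0x35.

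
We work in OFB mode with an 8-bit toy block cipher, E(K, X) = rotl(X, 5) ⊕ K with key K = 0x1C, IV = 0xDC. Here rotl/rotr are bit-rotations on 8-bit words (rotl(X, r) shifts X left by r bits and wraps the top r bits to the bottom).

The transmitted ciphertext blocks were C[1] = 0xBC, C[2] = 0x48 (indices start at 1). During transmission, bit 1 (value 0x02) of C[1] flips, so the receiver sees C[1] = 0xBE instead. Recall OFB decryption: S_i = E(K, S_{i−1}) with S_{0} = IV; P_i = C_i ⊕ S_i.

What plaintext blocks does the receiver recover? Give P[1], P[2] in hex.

P[1] = 0x39, P[2] = 0xA4

Only C[1] changed, to 0xBE. In OFB, a change in C_i flips the same bit in P_i only; the keystream is unaffected. Decrypting the received ciphertext:
P[1]: S = E(K, 0xDC) = 0x87; 0xBE ⊕ 0x87 = 0x39.
P[2]: S = E(K, 0x87) = 0xEC; 0x48 ⊕ 0xEC = 0xA4.
Blocks that differ from the original plaintext: P[1].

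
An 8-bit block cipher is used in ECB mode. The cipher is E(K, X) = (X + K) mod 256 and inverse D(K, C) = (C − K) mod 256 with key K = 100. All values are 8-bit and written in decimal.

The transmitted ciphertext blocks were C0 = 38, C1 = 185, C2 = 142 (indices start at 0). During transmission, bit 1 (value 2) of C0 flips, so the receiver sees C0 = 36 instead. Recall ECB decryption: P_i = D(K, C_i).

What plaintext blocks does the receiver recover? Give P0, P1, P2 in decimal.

P0 = 192, P1 = 85, P2 = 42

Only C0 changed, to 36. In ECB, a change in C_i affects only P_i. Decrypting the received ciphertext:
P0: D(K, 36) = 192.
P1: D(K, 185) = 85.
P2: D(K, 142) = 42.
Blocks that differ from the original plaintext: P0.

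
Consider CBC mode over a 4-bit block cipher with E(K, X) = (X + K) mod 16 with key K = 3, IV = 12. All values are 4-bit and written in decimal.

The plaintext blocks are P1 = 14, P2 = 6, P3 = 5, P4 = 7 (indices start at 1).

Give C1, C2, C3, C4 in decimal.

C1 = 5, C2 = 6, C3 = 6, C4 = 4

CBC encryption: C_i = E(K, P_i ⊕ C_{i−1}), with C_{0} = IV.
C1: P1 ⊕ 12 = 2; E(K, 2) = 5.
C2: P2 ⊕ 5 = 3; E(K, 3) = 6.
C3: P3 ⊕ 6 = 3; E(K, 3) = 6.
C4: P4 ⊕ 6 = 1; E(K, 1) = 4.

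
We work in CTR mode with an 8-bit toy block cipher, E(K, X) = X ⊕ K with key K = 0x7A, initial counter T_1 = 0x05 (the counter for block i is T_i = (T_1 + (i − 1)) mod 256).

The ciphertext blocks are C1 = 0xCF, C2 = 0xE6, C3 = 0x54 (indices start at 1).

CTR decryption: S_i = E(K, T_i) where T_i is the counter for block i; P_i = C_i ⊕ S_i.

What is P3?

P3 = 0x29

P3: T = 0x07, S = E(K, T) = 0x7D; 0x54 ⊕ 0x7D = 0x29.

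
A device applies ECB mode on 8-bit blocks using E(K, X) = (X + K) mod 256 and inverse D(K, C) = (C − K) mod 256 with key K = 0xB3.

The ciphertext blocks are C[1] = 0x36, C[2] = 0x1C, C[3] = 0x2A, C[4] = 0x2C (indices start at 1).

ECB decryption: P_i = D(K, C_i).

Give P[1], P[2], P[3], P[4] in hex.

P[1] = 0x83, P[2] = 0x69, P[3] = 0x77, P[4] = 0x79

P[1]: D(K, 0x36) = 0x83.
P[2]: D(K, 0x1C) = 0x69.
P[3]: D(K, 0x2A) = 0x77.
P[4]: D(K, 0x2C) = 0x79.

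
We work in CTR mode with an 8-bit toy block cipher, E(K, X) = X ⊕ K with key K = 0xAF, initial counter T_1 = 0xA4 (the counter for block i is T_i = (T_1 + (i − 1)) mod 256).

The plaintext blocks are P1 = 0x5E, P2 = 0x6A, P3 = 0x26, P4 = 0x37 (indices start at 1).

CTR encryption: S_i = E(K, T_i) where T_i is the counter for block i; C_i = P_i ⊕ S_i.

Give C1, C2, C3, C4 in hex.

C1 = 0x55, C2 = 0x60, C3 = 0x2F, C4 = 0x3F

C1: T = 0xA4, S = E(K, T) = 0x0B; 0x5E ⊕ 0x0B = 0x55.
C2: T = 0xA5, S = E(K, T) = 0x0A; 0x6A ⊕ 0x0A = 0x60.
C3: T = 0xA6, S = E(K, T) = 0x09; 0x26 ⊕ 0x09 = 0x2F.
C4: T = 0xA7, S = E(K, T) = 0x08; 0x37 ⊕ 0x08 = 0x3F.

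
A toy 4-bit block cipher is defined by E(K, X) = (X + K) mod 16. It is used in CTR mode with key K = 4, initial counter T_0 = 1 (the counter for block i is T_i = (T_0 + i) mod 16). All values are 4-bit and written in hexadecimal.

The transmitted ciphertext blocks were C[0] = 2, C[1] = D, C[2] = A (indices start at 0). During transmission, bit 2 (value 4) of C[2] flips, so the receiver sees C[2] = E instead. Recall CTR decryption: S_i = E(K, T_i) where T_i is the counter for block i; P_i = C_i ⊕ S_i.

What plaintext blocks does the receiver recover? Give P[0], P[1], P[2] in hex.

Only C[2] changed, to E. In CTR, a change in C_i flips the same bit in P_i only; the keystream is unaffected. Decrypting the received ciphertext:
P[0]: T = 1, S = E(K, T) = 5; 2 ⊕ 5 = 7.
P[1]: T = 2, S = E(K, T) = 6; D ⊕ 6 = B.
P[2]: T = 3, S = E(K, T) = 7; E ⊕ 7 = 9.
Blocks that differ from the original plaintext: P[2].

P[0] = 7, P[1] = B, P[2] = 9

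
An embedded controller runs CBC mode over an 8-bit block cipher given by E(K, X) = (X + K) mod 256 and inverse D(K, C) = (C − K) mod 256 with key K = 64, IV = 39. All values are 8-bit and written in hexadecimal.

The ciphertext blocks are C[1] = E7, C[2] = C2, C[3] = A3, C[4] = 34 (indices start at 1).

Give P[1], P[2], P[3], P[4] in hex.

P[1] = BA, P[2] = B9, P[3] = FD, P[4] = 73

CBC decryption: P_i = D(K, C_i) ⊕ C_{i−1}, with C_{0} = IV.
P[1]: D(K, E7) = 83; 83 ⊕ 39 = BA.
P[2]: D(K, C2) = 5E; 5E ⊕ E7 = B9.
P[3]: D(K, A3) = 3F; 3F ⊕ C2 = FD.
P[4]: D(K, 34) = D0; D0 ⊕ A3 = 73.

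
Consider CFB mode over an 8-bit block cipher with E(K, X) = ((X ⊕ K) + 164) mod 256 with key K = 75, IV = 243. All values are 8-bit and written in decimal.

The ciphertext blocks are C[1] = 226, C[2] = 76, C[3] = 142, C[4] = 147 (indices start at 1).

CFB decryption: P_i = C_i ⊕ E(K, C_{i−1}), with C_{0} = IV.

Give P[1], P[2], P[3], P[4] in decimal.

P[1] = 190, P[2] = 1, P[3] = 37, P[4] = 250

P[1]: E(K, 243) = 92; 226 ⊕ 92 = 190.
P[2]: E(K, 226) = 77; 76 ⊕ 77 = 1.
P[3]: E(K, 76) = 171; 142 ⊕ 171 = 37.
P[4]: E(K, 142) = 105; 147 ⊕ 105 = 250.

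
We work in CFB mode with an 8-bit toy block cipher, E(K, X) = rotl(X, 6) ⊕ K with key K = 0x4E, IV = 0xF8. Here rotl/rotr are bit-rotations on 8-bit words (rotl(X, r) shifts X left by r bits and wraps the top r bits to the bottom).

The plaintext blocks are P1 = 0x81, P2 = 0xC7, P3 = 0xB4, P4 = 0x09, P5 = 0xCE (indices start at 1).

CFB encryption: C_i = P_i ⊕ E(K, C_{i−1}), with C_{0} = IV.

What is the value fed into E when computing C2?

C1: E(K, 0xF8) = 0x70; 0x81 ⊕ 0x70 = 0xF1.
C2: E(K, 0xF1) = 0x32; 0xC7 ⊕ 0x32 = 0xF5.
So the input to E for block 2 is 0xF1.

0xF1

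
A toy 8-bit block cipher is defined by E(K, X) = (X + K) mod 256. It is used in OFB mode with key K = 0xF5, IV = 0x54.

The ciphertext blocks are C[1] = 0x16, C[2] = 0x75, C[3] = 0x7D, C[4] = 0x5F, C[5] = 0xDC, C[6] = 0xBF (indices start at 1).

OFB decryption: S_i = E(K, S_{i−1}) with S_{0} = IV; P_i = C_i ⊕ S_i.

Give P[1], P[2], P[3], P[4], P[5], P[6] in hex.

P[1] = 0x5F, P[2] = 0x4B, P[3] = 0x4E, P[4] = 0x77, P[5] = 0xC1, P[6] = 0xAD

P[1]: S = E(K, 0x54) = 0x49; 0x16 ⊕ 0x49 = 0x5F.
P[2]: S = E(K, 0x49) = 0x3E; 0x75 ⊕ 0x3E = 0x4B.
P[3]: S = E(K, 0x3E) = 0x33; 0x7D ⊕ 0x33 = 0x4E.
P[4]: S = E(K, 0x33) = 0x28; 0x5F ⊕ 0x28 = 0x77.
P[5]: S = E(K, 0x28) = 0x1D; 0xDC ⊕ 0x1D = 0xC1.
P[6]: S = E(K, 0x1D) = 0x12; 0xBF ⊕ 0x12 = 0xAD.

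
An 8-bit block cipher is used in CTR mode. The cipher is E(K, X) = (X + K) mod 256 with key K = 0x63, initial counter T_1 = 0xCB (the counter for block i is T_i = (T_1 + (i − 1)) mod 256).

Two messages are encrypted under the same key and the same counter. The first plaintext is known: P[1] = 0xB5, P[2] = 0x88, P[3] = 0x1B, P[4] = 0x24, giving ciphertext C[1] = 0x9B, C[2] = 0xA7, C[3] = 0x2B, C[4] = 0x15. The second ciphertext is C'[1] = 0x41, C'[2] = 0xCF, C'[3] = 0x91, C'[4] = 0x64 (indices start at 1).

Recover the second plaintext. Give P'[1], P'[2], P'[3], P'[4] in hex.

In CTR with a reused counter, both messages share the same keystream S_i, so C_i ⊕ C'_i = P_i ⊕ P'_i and thus P'_i = P_i ⊕ C_i ⊕ C'_i.
P'[1]: 0xB5 ⊕ 0x9B ⊕ 0x41 = 0x6F.
P'[2]: 0x88 ⊕ 0xA7 ⊕ 0xCF = 0xE0.
P'[3]: 0x1B ⊕ 0x2B ⊕ 0x91 = 0xA1.
P'[4]: 0x24 ⊕ 0x15 ⊕ 0x64 = 0x55.

P'[1] = 0x6F, P'[2] = 0xE0, P'[3] = 0xA1, P'[4] = 0x55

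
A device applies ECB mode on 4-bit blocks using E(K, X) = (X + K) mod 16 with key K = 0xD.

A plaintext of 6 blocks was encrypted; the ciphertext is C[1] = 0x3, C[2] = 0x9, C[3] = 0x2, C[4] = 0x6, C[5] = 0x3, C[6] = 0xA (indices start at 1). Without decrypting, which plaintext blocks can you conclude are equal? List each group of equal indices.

ECB encrypts each block independently with the same key, so equal ciphertext blocks imply equal plaintext blocks.
C[1] = C[5] = 0x3, so P[1] = P[5].

P[1] = P[5]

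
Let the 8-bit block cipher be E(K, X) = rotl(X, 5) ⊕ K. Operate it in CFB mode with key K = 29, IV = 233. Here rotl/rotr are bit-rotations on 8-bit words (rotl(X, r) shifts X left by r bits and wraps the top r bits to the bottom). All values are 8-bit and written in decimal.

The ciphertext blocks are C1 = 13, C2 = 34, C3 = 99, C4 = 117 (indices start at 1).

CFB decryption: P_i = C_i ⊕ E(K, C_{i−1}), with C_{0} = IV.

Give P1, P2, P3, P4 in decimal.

P1: E(K, 233) = 32; 13 ⊕ 32 = 45.
P2: E(K, 13) = 188; 34 ⊕ 188 = 158.
P3: E(K, 34) = 89; 99 ⊕ 89 = 58.
P4: E(K, 99) = 113; 117 ⊕ 113 = 4.

P1 = 45, P2 = 158, P3 = 58, P4 = 4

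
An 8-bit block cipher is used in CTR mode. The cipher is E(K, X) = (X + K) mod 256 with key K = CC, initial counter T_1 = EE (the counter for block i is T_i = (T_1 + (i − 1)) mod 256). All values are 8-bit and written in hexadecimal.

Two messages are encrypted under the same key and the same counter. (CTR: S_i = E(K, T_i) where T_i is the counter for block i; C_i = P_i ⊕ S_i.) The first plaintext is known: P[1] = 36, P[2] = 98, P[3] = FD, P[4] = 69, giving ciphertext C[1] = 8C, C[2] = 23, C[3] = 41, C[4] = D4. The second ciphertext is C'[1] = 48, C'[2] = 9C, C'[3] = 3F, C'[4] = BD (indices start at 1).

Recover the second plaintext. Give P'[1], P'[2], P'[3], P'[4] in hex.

In CTR with a reused counter, both messages share the same keystream S_i, so C_i ⊕ C'_i = P_i ⊕ P'_i and thus P'_i = P_i ⊕ C_i ⊕ C'_i.
P'[1]: 36 ⊕ 8C ⊕ 48 = F2.
P'[2]: 98 ⊕ 23 ⊕ 9C = 27.
P'[3]: FD ⊕ 41 ⊕ 3F = 83.
P'[4]: 69 ⊕ D4 ⊕ BD = 00.

P'[1] = F2, P'[2] = 27, P'[3] = 83, P'[4] = 00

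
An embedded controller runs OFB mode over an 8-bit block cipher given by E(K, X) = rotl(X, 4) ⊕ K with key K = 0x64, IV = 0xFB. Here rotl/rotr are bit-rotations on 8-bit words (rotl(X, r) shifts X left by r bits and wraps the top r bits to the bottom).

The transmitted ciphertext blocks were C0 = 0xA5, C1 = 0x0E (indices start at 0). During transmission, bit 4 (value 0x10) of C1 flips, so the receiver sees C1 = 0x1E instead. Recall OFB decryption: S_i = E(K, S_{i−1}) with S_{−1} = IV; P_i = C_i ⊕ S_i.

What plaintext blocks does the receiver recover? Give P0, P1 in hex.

P0 = 0x7E, P1 = 0xC7

Only C1 changed, to 0x1E. In OFB, a change in C_i flips the same bit in P_i only; the keystream is unaffected. Decrypting the received ciphertext:
P0: S = E(K, 0xFB) = 0xDB; 0xA5 ⊕ 0xDB = 0x7E.
P1: S = E(K, 0xDB) = 0xD9; 0x1E ⊕ 0xD9 = 0xC7.
Blocks that differ from the original plaintext: P1.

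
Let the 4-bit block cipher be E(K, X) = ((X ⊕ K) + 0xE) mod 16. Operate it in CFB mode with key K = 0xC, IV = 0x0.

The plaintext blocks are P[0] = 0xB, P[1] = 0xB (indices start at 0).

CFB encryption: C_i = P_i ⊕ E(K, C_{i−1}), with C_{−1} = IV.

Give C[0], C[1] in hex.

C[0] = 0x1, C[1] = 0x0

C[0]: E(K, 0x0) = 0xA; 0xB ⊕ 0xA = 0x1.
C[1]: E(K, 0x1) = 0xB; 0xB ⊕ 0xB = 0x0.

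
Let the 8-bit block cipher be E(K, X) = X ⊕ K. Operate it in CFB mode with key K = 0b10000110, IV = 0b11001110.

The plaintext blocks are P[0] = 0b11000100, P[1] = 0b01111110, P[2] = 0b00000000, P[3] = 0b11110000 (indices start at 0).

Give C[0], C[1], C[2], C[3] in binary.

CFB encryption: C_i = P_i ⊕ E(K, C_{i−1}), with C_{−1} = IV.
C[0]: E(K, 0b11001110) = 0b01001000; 0b11000100 ⊕ 0b01001000 = 0b10001100.
C[1]: E(K, 0b10001100) = 0b00001010; 0b01111110 ⊕ 0b00001010 = 0b01110100.
C[2]: E(K, 0b01110100) = 0b11110010; 0b00000000 ⊕ 0b11110010 = 0b11110010.
C[3]: E(K, 0b11110010) = 0b01110100; 0b11110000 ⊕ 0b01110100 = 0b10000100.

C[0] = 0b10001100, C[1] = 0b01110100, C[2] = 0b11110010, C[3] = 0b10000100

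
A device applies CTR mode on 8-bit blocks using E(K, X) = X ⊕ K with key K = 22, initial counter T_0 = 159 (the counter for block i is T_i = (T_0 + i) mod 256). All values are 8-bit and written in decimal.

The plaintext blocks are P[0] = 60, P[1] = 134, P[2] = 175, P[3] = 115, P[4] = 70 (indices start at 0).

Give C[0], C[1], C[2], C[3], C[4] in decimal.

CTR encryption: S_i = E(K, T_i) where T_i is the counter for block i; C_i = P_i ⊕ S_i.
C[0]: T = 159, S = E(K, T) = 137; 60 ⊕ 137 = 181.
C[1]: T = 160, S = E(K, T) = 182; 134 ⊕ 182 = 48.
C[2]: T = 161, S = E(K, T) = 183; 175 ⊕ 183 = 24.
C[3]: T = 162, S = E(K, T) = 180; 115 ⊕ 180 = 199.
C[4]: T = 163, S = E(K, T) = 181; 70 ⊕ 181 = 243.

C[0] = 181, C[1] = 48, C[2] = 24, C[3] = 199, C[4] = 243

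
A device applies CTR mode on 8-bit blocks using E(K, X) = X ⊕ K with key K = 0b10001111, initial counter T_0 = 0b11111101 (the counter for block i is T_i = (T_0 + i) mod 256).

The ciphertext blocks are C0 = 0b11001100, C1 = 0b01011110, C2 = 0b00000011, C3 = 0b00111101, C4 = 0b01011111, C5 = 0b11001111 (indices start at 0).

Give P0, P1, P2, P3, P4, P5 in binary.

CTR decryption: S_i = E(K, T_i) where T_i is the counter for block i; P_i = C_i ⊕ S_i.
P0: T = 0b11111101, S = E(K, T) = 0b01110010; 0b11001100 ⊕ 0b01110010 = 0b10111110.
P1: T = 0b11111110, S = E(K, T) = 0b01110001; 0b01011110 ⊕ 0b01110001 = 0b00101111.
P2: T = 0b11111111, S = E(K, T) = 0b01110000; 0b00000011 ⊕ 0b01110000 = 0b01110011.
P3: T = 0b00000000, S = E(K, T) = 0b10001111; 0b00111101 ⊕ 0b10001111 = 0b10110010.
P4: T = 0b00000001, S = E(K, T) = 0b10001110; 0b01011111 ⊕ 0b10001110 = 0b11010001.
P5: T = 0b00000010, S = E(K, T) = 0b10001101; 0b11001111 ⊕ 0b10001101 = 0b01000010.

P0 = 0b10111110, P1 = 0b00101111, P2 = 0b01110011, P3 = 0b10110010, P4 = 0b11010001, P5 = 0b01000010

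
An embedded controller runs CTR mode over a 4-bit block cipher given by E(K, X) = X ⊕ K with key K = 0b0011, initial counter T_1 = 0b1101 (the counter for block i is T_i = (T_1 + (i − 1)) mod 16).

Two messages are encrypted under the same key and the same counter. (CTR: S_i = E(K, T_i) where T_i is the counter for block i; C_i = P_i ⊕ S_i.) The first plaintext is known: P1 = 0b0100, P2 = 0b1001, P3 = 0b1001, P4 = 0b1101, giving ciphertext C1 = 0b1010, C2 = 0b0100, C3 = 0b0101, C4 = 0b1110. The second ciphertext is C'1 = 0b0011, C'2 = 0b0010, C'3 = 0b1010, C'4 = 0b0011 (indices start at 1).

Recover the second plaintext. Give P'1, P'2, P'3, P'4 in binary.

In CTR with a reused counter, both messages share the same keystream S_i, so C_i ⊕ C'_i = P_i ⊕ P'_i and thus P'_i = P_i ⊕ C_i ⊕ C'_i.
P'1: 0b0100 ⊕ 0b1010 ⊕ 0b0011 = 0b1101.
P'2: 0b1001 ⊕ 0b0100 ⊕ 0b0010 = 0b1111.
P'3: 0b1001 ⊕ 0b0101 ⊕ 0b1010 = 0b0110.
P'4: 0b1101 ⊕ 0b1110 ⊕ 0b0011 = 0b0000.

P'1 = 0b1101, P'2 = 0b1111, P'3 = 0b0110, P'4 = 0b0000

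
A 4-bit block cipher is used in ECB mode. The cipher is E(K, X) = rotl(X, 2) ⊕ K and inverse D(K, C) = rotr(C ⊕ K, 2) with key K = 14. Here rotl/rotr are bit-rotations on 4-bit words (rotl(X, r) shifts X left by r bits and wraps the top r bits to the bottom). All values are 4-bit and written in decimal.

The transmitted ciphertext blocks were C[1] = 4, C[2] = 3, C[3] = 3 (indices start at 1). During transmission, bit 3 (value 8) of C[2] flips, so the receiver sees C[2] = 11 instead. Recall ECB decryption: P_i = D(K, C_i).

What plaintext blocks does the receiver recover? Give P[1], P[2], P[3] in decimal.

P[1] = 10, P[2] = 5, P[3] = 7

Only C[2] changed, to 11. In ECB, a change in C_i affects only P_i. Decrypting the received ciphertext:
P[1]: D(K, 4) = 10.
P[2]: D(K, 11) = 5.
P[3]: D(K, 3) = 7.
Blocks that differ from the original plaintext: P[2].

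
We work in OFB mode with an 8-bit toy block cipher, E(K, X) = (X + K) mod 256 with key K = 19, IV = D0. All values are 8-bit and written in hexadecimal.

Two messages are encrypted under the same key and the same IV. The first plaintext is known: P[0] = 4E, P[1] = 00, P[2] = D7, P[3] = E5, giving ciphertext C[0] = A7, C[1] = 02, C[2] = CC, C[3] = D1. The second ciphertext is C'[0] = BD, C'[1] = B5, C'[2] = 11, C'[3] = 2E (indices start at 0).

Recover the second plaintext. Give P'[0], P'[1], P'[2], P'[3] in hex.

In OFB with a reused IV, both messages share the same keystream S_i, so C_i ⊕ C'_i = P_i ⊕ P'_i and thus P'_i = P_i ⊕ C_i ⊕ C'_i.
P'[0]: 4E ⊕ A7 ⊕ BD = 54.
P'[1]: 00 ⊕ 02 ⊕ B5 = B7.
P'[2]: D7 ⊕ CC ⊕ 11 = 0A.
P'[3]: E5 ⊕ D1 ⊕ 2E = 1A.

P'[0] = 54, P'[1] = B7, P'[2] = 0A, P'[3] = 1A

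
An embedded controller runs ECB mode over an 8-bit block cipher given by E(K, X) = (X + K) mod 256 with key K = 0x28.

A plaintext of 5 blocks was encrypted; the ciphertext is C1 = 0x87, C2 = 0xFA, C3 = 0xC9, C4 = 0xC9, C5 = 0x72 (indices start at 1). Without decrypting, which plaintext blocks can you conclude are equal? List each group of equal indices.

ECB encrypts each block independently with the same key, so equal ciphertext blocks imply equal plaintext blocks.
C3 = C4 = 0xC9, so P3 = P4.

P3 = P4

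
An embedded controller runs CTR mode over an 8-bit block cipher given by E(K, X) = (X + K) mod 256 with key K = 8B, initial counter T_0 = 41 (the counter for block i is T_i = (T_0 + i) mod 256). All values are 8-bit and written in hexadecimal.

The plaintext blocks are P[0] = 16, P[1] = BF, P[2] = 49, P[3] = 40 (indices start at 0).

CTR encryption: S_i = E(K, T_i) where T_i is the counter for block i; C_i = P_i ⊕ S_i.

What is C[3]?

C[3] = 8F

C[0]: T = 41, S = E(K, T) = CC; 16 ⊕ CC = DA.
C[1]: T = 42, S = E(K, T) = CD; BF ⊕ CD = 72.
C[2]: T = 43, S = E(K, T) = CE; 49 ⊕ CE = 87.
C[3]: T = 44, S = E(K, T) = CF; 40 ⊕ CF = 8F.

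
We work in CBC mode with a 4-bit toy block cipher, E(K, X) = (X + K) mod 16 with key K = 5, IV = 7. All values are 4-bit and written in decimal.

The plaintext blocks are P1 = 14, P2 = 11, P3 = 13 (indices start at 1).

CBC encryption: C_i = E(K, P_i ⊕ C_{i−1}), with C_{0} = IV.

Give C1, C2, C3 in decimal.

C1 = 14, C2 = 10, C3 = 12

C1: P1 ⊕ 7 = 9; E(K, 9) = 14.
C2: P2 ⊕ 14 = 5; E(K, 5) = 10.
C3: P3 ⊕ 10 = 7; E(K, 7) = 12.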